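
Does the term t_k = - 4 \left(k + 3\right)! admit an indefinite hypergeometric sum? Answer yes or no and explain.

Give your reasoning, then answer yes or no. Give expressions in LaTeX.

The ratio is k + 4.
A = k + 4, B = 1, C = 1.
f must satisfy (k + 4)·f(k+1) − (1)·f(k) = 1.
d = -1 from the (1,0,0) case.
Bound -1 < 0, so the key equation has no polynomial solution.

No; the degree bound rules out any f.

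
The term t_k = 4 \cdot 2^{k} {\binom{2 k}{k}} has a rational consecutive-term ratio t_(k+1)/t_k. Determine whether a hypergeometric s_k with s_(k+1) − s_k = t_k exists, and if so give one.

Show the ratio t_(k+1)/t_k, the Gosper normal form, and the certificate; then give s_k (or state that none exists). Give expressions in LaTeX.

The ratio is 4*(2*k + 1)/(k + 1).
Take A(k)=8*k + 4, B(k)=k + 1, C(k)=1.
Key eq: (8*k + 4)·f(k+1) = (k)·f(k) + (1).
Degrees (1,1,0) ⇒ d ≤ -1.
d = -1 < 0 ⇒ no nonzero polynomial f; not summable.

none — t_k is not Gosper-summable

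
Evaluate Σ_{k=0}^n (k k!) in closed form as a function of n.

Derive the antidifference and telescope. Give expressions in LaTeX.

The ratio is (k + 1)**2/k.
Normal form (A,B,C) = (k + 1, 1, k).
Key eq: (k + 1)·f(k+1) = (1)·f(k) + (k).
Degrees (1,0,1) ⇒ d ≤ 0.
Match coefficients ⇒ f(k) = 1.
Then R = B(k−1)f/C = 1/k, so s_k = R(k)·t_k = factorial(k).
Verify: k*factorial(k) matches t_k.
Σ_(k=0)^n t_k = s_(n+1) − s_(0) = (factorial(n + 1)) − (1), i.e. n*factorial(n) + factorial(n) - 1.

S(n) = n n! + n! - 1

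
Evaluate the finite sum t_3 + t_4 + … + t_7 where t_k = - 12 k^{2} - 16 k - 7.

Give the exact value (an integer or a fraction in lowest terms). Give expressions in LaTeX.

Σ = -2055

Ratio r(k) = (12*k**2 + 40*k + 35)/(12*k**2 + 16*k + 7).
Take A(k)=1, B(k)=1, C(k)=k**2 + 4*k/3 + 7/12.
Set up (1)·f(k+1) − (1)·f(k) − (k**2 + 4*k/3 + 7/12) = 0.
Degrees (0,0,2) ⇒ d ≤ 3.
Match coefficients ⇒ f(k) = k*(4*k**2 + 2*k + 1)/12.
Then R = B(k−1)f/C = k*(4*k**2 + 2*k + 1)/(12*k**2 + 16*k + 7), so s_k = R(k)·t_k = k*(-4*k**2 - 2*k - 1).
Check: Δs_k = -12*k**2 - 16*k - 7. ✓
Evaluate s at k=8 and k=3: -2184 and -129; difference -2055.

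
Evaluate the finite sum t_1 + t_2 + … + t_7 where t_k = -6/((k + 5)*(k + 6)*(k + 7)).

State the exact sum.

The ratio is (k + 5)/(k + 8).
Normal form (A,B,C) = (k + 5, k + 8, 1).
Set up (k + 5)·f(k+1) − (k + 7)·f(k) − (1) = 0.
From deg A=1, deg B=1, deg C=0: d=2.
Coefficient equations give f(k) = k*(k + 11)/60.
Then R = B(k−1)f/C = k*(k + 7)*(k + 11)/60, so s_k = R(k)·t_k = k*(-k - 11)/(10*(k + 5)*(k + 6)).
Δs = -6/(k**3 + 18*k**2 + 107*k + 210), as required.
Telescoping: Σ = s_(8) − s_(1) = -38/455 − (-1/35) = -5/91.

Σ = -5/91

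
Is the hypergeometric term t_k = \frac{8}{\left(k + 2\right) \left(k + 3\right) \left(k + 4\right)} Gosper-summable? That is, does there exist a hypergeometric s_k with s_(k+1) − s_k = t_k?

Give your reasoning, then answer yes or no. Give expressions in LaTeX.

r(k) = (k + 2)/(k + 5) after simplifying.
A = k + 2, B = k + 5, C = 1.
Solve (k + 2)·f(k+1) − (k + 4)·f(k) = 1.
Bound: deg f ≤ 2.
A polynomial solution: f(k) = k*(k + 5)/12.
So s_k = (B(k−1)f/C)·t_k = (k*(k + 4)*(k + 5)/12)·t_k = 2*k*(k + 5)/(3*(k + 2)*(k + 3)).
s_(k+1) − s_k = 8/(k**3 + 9*k**2 + 26*k + 24) = t_k.

Yes. s_k = \frac{2 k \left(k + 5\right)}{3 \left(k + 2\right) \left(k + 3\right)}.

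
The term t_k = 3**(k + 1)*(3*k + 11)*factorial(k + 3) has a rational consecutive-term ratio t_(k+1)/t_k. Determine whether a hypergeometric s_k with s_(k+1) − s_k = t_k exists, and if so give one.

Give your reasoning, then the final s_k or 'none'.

s_k = 3**(k + 1)*factorial(k + 3)

Compute t_(k+1)/t_k: get 3*(k + 4)*(3*k + 14)/(3*k + 11).
Factor: A=3*k + 12; B=1; C=k + 11/3.
Set up (3*k + 12)·f(k+1) − (1)·f(k) − (k + 11/3) = 0.
Degrees (1,0,1) ⇒ d ≤ 0.
A polynomial solution: f(k) = 1/3.
Get s_k = R·t_k = 3**(k + 1)*factorial(k + 3) with R(k) = B(k−1)f(k)/C(k) = 1/(3*k + 11).
Check: Δs_k = 3**(k + 1)*(3*k + 11)*factorial(k + 3). ✓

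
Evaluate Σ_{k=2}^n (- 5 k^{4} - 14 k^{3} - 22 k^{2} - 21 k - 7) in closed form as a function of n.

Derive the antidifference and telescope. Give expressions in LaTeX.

The ratio is (5*k**4 + 34*k**3 + 94*k**2 + 127*k + 69)/(5*k**4 + 14*k**3 + 22*k**2 + 21*k + 7).
Gosper form: A/B · C(k+1)/C(k) with A=1, B=1, C=k**4 + 14*k**3/5 + 22*k**2/5 + 21*k/5 + 7/5.
Key eq: (1)·f(k+1) = (1)·f(k) + (k**4 + 14*k**3/5 + 22*k**2/5 + 21*k/5 + 7/5).
Degrees (0,0,4) ⇒ d ≤ 5.
A polynomial solution: f(k) = k**2*(k**3 + k**2 + 2*k + 3)/5.
Get s_k = R·t_k = k**2*(-k**3 - k**2 - 2*k - 3) with R(k) = B(k−1)f(k)/C(k) = k**2*(k**3 + k**2 + 2*k + 3)/(5*k**4 + 14*k**3 + 22*k**2 + 21*k + 7).
Check: Δs_k = -5*k**4 - 14*k**3 - 22*k**2 - 21*k - 7. ✓
s_(n+1) = -n**5 - 6*n**4 - 16*n**3 - 25*n**2 - 21*n - 7 and s_(2) = -76, so S(n) = -n**5 - 6*n**4 - 16*n**3 - 25*n**2 - 21*n + 69.

S(n) = - n^{5} - 6 n^{4} - 16 n^{3} - 25 n^{2} - 21 n + 69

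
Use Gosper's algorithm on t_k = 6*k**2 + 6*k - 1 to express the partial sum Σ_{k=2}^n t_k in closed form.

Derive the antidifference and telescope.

t_(k+1)/t_k = (6*k**2 + 18*k + 11)/(6*k**2 + 6*k - 1).
Factor: A=1; B=1; C=k**2 + k - 1/6.
Key eq: (1)·f(k+1) = (1)·f(k) + (k**2 + k - 1/6).
deg f ≤ 3 (via 0,0,2).
A polynomial solution: f(k) = k*(2*k**2 - 3)/6.
Then R = B(k−1)f/C = k*(2*k**2 - 3)/(6*k**2 + 6*k - 1), so s_k = R(k)·t_k = k*(2*k**2 - 3).
Verify: 6*k**2 + 6*k - 1 matches t_k.
Telescope: S(n) = s_(n+1) − s_(2) = 2*n**3 + 6*n**2 + 3*n - 1 − (10) = 2*n**3 + 6*n**2 + 3*n - 11.

S(n) = 2*n**3 + 6*n**2 + 3*n - 11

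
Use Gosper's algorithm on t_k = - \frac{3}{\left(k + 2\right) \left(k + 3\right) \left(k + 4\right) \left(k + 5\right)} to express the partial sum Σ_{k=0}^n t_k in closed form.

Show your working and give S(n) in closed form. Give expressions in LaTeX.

S(n) = \frac{- n^{3} - 12 n^{2} - 47 n - 36}{24 \left(n^{3} + 12 n^{2} + 47 n + 60\right)}

The ratio is (k + 2)/(k + 6).
So A=k + 2 and B=k + 6, with C=1.
Key eq: (k + 2)·f(k+1) = (k + 5)·f(k) + (1).
Bound: deg f ≤ 3.
A polynomial solution: f(k) = k*(k**2 + 9*k + 26)/72.
Get s_k = R·t_k = k*(-k**2 - 9*k - 26)/(24*(k + 2)*(k + 3)*(k + 4)) with R(k) = B(k−1)f(k)/C(k) = k*(k + 5)*(k**2 + 9*k + 26)/72.
Check: Δs_k = -3/(k**4 + 14*k**3 + 71*k**2 + 154*k + 120). ✓
Evaluate: s_(n+1) = (-n**3 - 12*n**2 - 47*n - 36)/(24*(n**3 + 12*n**2 + 47*n + 60)); subtract s_(0) = 0 ⇒ S(n) = (-n**3 - 12*n**2 - 47*n - 36)/(24*(n**3 + 12*n**2 + 47*n + 60)).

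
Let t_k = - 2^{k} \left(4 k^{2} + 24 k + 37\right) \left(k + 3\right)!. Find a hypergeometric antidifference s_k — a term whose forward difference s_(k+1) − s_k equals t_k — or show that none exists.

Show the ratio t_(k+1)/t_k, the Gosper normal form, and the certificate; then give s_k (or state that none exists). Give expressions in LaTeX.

r(k) = 2*(4*k**3 + 48*k**2 + 193*k + 260)/(4*k**2 + 24*k + 37) after simplifying.
A = 2*k + 8, B = 1, C = k**2 + 6*k + 37/4.
Solve (2*k + 8)·f(k+1) − (1)·f(k) = k**2 + 6*k + 37/4.
Bound: deg f ≤ 1.
Solving with deg f ≤ 1: f(k) = (2*k + 3)/4.
R(k) = B(k−1)·f(k)/C(k) = (2*k + 3)/(4*k**2 + 24*k + 37); s_k = R·t_k = -2**k*(2*k + 3)*factorial(k + 3).
Verify: -2**k*(4*k**2 + 24*k + 37)*factorial(k + 3) matches t_k.

s_k = - 2^{k} \left(2 k + 3\right) \left(k + 3\right)!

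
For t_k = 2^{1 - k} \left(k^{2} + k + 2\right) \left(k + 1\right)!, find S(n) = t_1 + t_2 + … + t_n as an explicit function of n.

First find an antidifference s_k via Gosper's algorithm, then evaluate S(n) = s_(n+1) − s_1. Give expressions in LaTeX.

Compute t_(k+1)/t_k: get (k + 2)*(k + (k + 1)**2 + 3)/(2*(k**2 + k + 2)).
A = k/2 + 1, B = 1, C = k**2 + k + 2.
Solve (k/2 + 1)·f(k+1) − (1)·f(k) = k**2 + k + 2.
From deg A=1, deg B=0, deg C=2: d=1.
Solve for f: f(k) = 2*k (degree 1 ≤ 1).
So s_k = (B(k−1)f/C)·t_k = (2*k/(k**2 + k + 2))·t_k = 2**(2 - k)*k*factorial(k + 1).
s_(k+1) − s_k = 2**(1 - k)*(k**2 + k + 2)*factorial(k + 1) = t_k.
Evaluate: s_(n+1) = 2**(1 - n)*(n + 1)*factorial(n + 2); subtract s_(1) = 4 ⇒ S(n) = 2**(1 - n)*(-2**(n + 1) + n**3*factorial(n) + 4*n**2*factorial(n) + 5*n*factorial(n) + 2*factorial(n)).

S(n) = 2^{1 - n} \left(- 2^{n + 1} + n^{3} n! + 4 n^{2} n! + 5 n n! + 2 n!\right)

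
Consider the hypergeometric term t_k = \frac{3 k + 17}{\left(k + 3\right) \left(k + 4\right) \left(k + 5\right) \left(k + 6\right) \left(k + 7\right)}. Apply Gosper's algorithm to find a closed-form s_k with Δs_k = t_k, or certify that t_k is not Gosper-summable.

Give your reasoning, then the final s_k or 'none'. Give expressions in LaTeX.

r(k) = (k + 3)*(3*k + 20)/((k + 8)*(3*k + 17)) after simplifying.
Take A(k)=k + 3, B(k)=k + 8, C(k)=k + 17/3.
Key eq: (k + 3)·f(k+1) = (k + 7)·f(k) + (k + 17/3).
From deg A=1, deg B=1, deg C=1: d=4.
Coefficient equations give f(k) = k*(k + 5)*(k**2 + 13*k + 54)/216.
Then R = B(k−1)f/C = k*(k + 5)*(k + 7)*(k**2 + 13*k + 54)/(72*(3*k + 17)), so s_k = R(k)·t_k = k*(k**2 + 13*k + 54)/(72*(k**3 + 13*k**2 + 54*k + 72)).
Verify: (3*k + 17)/(k**5 + 25*k**4 + 245*k**3 + 1175*k**2 + 2754*k + 2520) matches t_k.

s_k = \frac{k \left(k^{2} + 13 k + 54\right)}{72 \left(k^{3} + 13 k^{2} + 54 k + 72\right)}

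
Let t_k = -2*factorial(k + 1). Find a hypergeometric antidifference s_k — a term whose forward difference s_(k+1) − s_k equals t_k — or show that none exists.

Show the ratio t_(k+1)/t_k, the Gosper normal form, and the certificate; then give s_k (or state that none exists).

no hypergeometric antidifference exists

Ratio r(k) = k + 2.
Factor: A=k + 2; B=1; C=1.
Key eq: (k + 2)·f(k+1) = (1)·f(k) + (1).
Bound: deg f ≤ -1.
d = -1 < 0 ⇒ no nonzero polynomial f; not summable.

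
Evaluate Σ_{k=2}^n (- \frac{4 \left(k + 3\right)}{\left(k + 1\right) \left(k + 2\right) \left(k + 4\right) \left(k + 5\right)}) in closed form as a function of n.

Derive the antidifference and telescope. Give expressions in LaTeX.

Step 1: r(k) = (k + 1)*(k + 4)**2/((k + 3)**2*(k + 6)).
So A=k + 1 and B=k + 6, with C=k**2 + 6*k + 9.
Set up (k + 1)·f(k+1) − (k + 5)·f(k) − (k**2 + 6*k + 9) = 0.
Degrees (1,1,2) ⇒ d ≤ 4.
Solve for f: f(k) = k*(k + 2)*(k + 3)*(k + 5)/8 (degree 4 ≤ 4).
So s_k = (B(k−1)f/C)·t_k = (k*(k + 2)*(k + 5)**2/(8*(k + 3)))·t_k = k*(-k - 5)/(2*(k**2 + 5*k + 4)).
s_(k+1) − s_k = 4*(-k - 3)/(k**4 + 12*k**3 + 49*k**2 + 78*k + 40) = t_k.
s_(n+1) = (-n**2 - 7*n - 6)/(2*(n**2 + 7*n + 10)) and s_(2) = -7/18, so S(n) = (-n**2 - 7*n + 8)/(9*(n**2 + 7*n + 10)).

S(n) = \frac{- n^{2} - 7 n + 8}{9 \left(n^{2} + 7 n + 10\right)}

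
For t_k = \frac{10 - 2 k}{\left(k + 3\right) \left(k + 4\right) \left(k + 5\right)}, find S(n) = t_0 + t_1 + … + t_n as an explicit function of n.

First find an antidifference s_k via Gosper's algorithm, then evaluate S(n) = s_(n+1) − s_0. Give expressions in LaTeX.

The ratio is (k - 4)*(k + 3)/((k - 5)*(k + 6)).
Factor: A=k + 3; B=k + 6; C=k - 5.
Need (k + 3)·f(k+1) − (k + 5)·f(k) = k - 5.
Bound: deg f ≤ 2.
Solving with deg f ≤ 2: f(k) = -k*(k + 19)/12.
Get s_k = R·t_k = k*(k + 19)/(6*(k + 3)*(k + 4)) with R(k) = B(k−1)f(k)/C(k) = -k*(k + 5)*(k + 19)/(12*(k - 5)).
Check: Δs_k = 2*(5 - k)/(k**3 + 12*k**2 + 47*k + 60). ✓
Σ_(k=0)^n t_k = s_(n+1) − s_(0) = ((n**2 + 21*n + 20)/(6*(n**2 + 9*n + 20))) − (0), i.e. (n**2 + 21*n + 20)/(6*(n**2 + 9*n + 20)).

S(n) = \frac{n^{2} + 21 n + 20}{6 \left(n^{2} + 9 n + 20\right)}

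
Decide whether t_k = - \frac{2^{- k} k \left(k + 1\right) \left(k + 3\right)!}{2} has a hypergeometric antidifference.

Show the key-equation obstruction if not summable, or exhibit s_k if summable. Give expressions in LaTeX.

Yes. s_k = - 2^{- k} \left(k - 2\right) \left(k + 3\right)!.

r(k) = k/2 + 3 + 4/k after simplifying.
A = k/2 + 2, B = 1, C = k**2 + k.
Need (k/2 + 2)·f(k+1) − (1)·f(k) = k**2 + k.
From deg A=1, deg B=0, deg C=2: d=1.
Match coefficients ⇒ f(k) = 2*(k - 2).
So s_k = (B(k−1)f/C)·t_k = (2*(k - 2)/(k*(k + 1)))·t_k = -(k - 2)*factorial(k + 3)/2**k.
s_(k+1) − s_k = -k*(k + 1)*factorial(k + 3)/(2*2**k) = t_k.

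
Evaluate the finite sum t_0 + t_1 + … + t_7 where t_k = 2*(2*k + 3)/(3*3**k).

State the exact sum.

The ratio is (2*k + 5)/(3*(2*k + 3)).
A = 1/3, B = 1, C = k + 3/2.
Key eq: (1/3)·f(k+1) = (1)·f(k) + (k + 3/2).
d = 1 from the (0,0,1) case.
Coefficient equations give f(k) = -3*(k + 2)/2.
So s_k = (B(k−1)f/C)·t_k = (-3*(k + 2)/(2*k + 3))·t_k = 2*(-k - 2)/3**k.
s_(k+1) − s_k = 2*(2*k + 3)/(3*3**k) = t_k.
Σ_(k=0)^(7) t_k = s_(8) − s_(0) = -20/6561 − (-4) = 26224/6561.

Σ = 26224/6561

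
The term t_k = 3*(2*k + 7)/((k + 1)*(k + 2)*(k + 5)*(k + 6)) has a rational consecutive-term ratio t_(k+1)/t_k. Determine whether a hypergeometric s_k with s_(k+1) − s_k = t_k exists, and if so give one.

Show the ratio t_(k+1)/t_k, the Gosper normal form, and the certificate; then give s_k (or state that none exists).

s_k = 3*k*(k + 6)/(5*(k**2 + 6*k + 5))

Step 1: r(k) = (k + 1)*(k + 5)*(2*k + 9)/((k + 3)*(k + 7)*(2*k + 7)).
So A=k + 1 and B=k + 7, with C=k**3 + 21*k**2/2 + 73*k/2 + 42.
Need (k + 1)·f(k+1) − (k + 6)·f(k) = k**3 + 21*k**2/2 + 73*k/2 + 42.
From deg A=1, deg B=1, deg C=3: d=5.
Match coefficients ⇒ f(k) = k*(k + 2)*(k + 3)*(k + 4)*(k + 6)/10.
Then R = B(k−1)f/C = k*(k + 2)*(k + 6)**2/(5*(2*k + 7)), so s_k = R(k)·t_k = 3*k*(k + 6)/(5*(k**2 + 6*k + 5)).
s_(k+1) − s_k = 3*(2*k + 7)/(k**4 + 14*k**3 + 65*k**2 + 112*k + 60) = t_k.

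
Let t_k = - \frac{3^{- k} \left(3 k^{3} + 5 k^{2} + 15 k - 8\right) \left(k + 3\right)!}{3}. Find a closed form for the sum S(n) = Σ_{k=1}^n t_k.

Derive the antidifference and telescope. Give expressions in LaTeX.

S(n) = \frac{3^{- n} \left(- 120 \cdot 3^{n} - 3 n^{6} n! - 32 n^{5} n! - 120 n^{4} n! - 170 n^{3} n! + 3 n^{2} n! + 202 n n! + 120 n!\right)}{3}

The ratio is (3*k**4 + 26*k**3 + 90*k**2 + 151*k + 60)/(3*(3*k**3 + 5*k**2 + 15*k - 8)).
Gosper form: A/B · C(k+1)/C(k) with A=k/3 + 4/3, B=1, C=k**3 + 5*k**2/3 + 5*k - 8/3.
Need (k/3 + 4/3)·f(k+1) − (1)·f(k) = k**3 + 5*k**2/3 + 5*k - 8/3.
From deg A=1, deg B=0, deg C=3: d=2.
Match coefficients ⇒ f(k) = (k - 2)*(3*k + 2).
Certificate R = B(k−1)f/C = 3*(k - 2)*(3*k + 2)/(3*k**3 + 5*k**2 + 15*k - 8) gives s_k = -(k - 2)*(3*k + 2)*factorial(k + 3)/3**k.
Δs = -(3*k**3 + 5*k**2 + 15*k - 8)*factorial(k + 3)/(3*3**k), as required.
Evaluate: s_(n+1) = -3**(-n - 1)*(n - 1)*(3*n + 5)*factorial(n + 4); subtract s_(1) = 40 ⇒ S(n) = (-120*3**n - 3*n**6*factorial(n) - 32*n**5*factorial(n) - 120*n**4*factorial(n) - 170*n**3*factorial(n) + 3*n**2*factorial(n) + 202*n*factorial(n) + 120*factorial(n))/(3*3**n).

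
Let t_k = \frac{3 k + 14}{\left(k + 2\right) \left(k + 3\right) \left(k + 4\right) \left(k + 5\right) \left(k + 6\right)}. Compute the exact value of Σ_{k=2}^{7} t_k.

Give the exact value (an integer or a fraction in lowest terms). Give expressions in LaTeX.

Σ = 129/20020

t_(k+1)/t_k = (k + 2)*(3*k + 17)/((k + 7)*(3*k + 14)).
A = k + 2, B = k + 7, C = k + 14/3.
Need (k + 2)·f(k+1) − (k + 6)·f(k) = k + 14/3.
Bound: deg f ≤ 4.
Coefficient equations give f(k) = k*(k + 4)*(k**2 + 10*k + 31)/90.
R(k) = B(k−1)·f(k)/C(k) = k*(k + 4)*(k + 6)*(k**2 + 10*k + 31)/(30*(3*k + 14)); s_k = R·t_k = k*(k**2 + 10*k + 31)/(30*(k**3 + 10*k**2 + 31*k + 30)).
Verify: (3*k + 14)/(k**5 + 20*k**4 + 155*k**3 + 580*k**2 + 1044*k + 720) matches t_k.
Σ_(k=2)^(7) t_k = s_(8) − s_(2) = 14/429 − (11/420) = 129/20020.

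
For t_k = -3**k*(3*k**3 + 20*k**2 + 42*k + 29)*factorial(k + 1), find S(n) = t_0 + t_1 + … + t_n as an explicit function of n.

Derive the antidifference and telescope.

S(n) = -3*3**n*n**4*factorial(n) - 24*3**n*n**3*factorial(n) - 66*3**n*n**2*factorial(n) - 75*3**n*n*factorial(n) - 30*3**n*factorial(n) + 1

t_(k+1)/t_k = 3*(3*k**4 + 35*k**3 + 149*k**2 + 276*k + 188)/(3*k**3 + 20*k**2 + 42*k + 29).
Normal form (A,B,C) = (3*k + 6, 1, k**3 + 20*k**2/3 + 14*k + 29/3).
Solve (3*k + 6)·f(k+1) − (1)·f(k) = k**3 + 20*k**2/3 + 14*k + 29/3.
From deg A=1, deg B=0, deg C=3: d=2.
A polynomial solution: f(k) = (k**2 + 3*k + 1)/3.
R(k) = B(k−1)·f(k)/C(k) = (k**2 + 3*k + 1)/(3*k**3 + 20*k**2 + 42*k + 29); s_k = R·t_k = -3**k*(k**2 + 3*k + 1)*factorial(k + 1).
Δs = -3**k*(3*k**3 + 20*k**2 + 42*k + 29)*factorial(k + 1), as required.
Σ_(k=0)^n t_k = s_(n+1) − s_(0) = (-3**(n + 1)*(n**2 + 5*n + 5)*factorial(n + 2)) − (-1), i.e. -3*3**n*n**4*factorial(n) - 24*3**n*n**3*factorial(n) - 66*3**n*n**2*factorial(n) - 75*3**n*n*factorial(n) - 30*3**n*factorial(n) + 1.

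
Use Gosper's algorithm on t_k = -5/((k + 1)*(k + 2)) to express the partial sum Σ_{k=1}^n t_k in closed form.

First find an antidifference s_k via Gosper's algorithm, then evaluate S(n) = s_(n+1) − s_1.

Compute t_(k+1)/t_k: get (k + 1)/(k + 3).
Factor: A=k + 1; B=k + 3; C=1.
Need (k + 1)·f(k+1) − (k + 2)·f(k) = 1.
Bound: deg f ≤ 1.
A polynomial solution: f(k) = k.
Then R = B(k−1)f/C = k*(k + 2), so s_k = R(k)·t_k = -5*k/(k + 1).
s_(k+1) − s_k = -5/(k**2 + 3*k + 2) = t_k.
s_(n+1) = 5*(-n - 1)/(n + 2) and s_(1) = -5/2, so S(n) = -5*n/(2*n + 4).

S(n) = -5*n/(2*n + 4)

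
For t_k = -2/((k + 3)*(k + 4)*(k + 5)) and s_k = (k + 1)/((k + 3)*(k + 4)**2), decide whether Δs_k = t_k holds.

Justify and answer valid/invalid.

Invalid: residual 3*(3*k + 13)/(k**5 + 21*k**4 + 175*k**3 + 723*k**2 + 1480*k + 1200) ≠ 0.

s_(k+1) = (k + 2)/((k + 4)*(k + 5)**2)
s_(k+1) − s_k = (-(k + 1)*(k + 5)**2 + (k + 2)*(k + 3)*(k + 4))/((k + 3)*(k + 4)**2*(k + 5)**2)
(s_(k+1) − s_k) − t_k = 3*(3*k + 13)/(k**5 + 21*k**4 + 175*k**3 + 723*k**2 + 1480*k + 1200)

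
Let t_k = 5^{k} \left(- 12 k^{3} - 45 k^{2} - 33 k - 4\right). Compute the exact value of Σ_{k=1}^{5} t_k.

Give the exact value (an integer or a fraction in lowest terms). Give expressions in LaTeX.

t_(k+1)/t_k = 5*(12*k**3 + 81*k**2 + 159*k + 94)/(12*k**3 + 45*k**2 + 33*k + 4).
Take A(k)=5, B(k)=1, C(k)=k**3 + 15*k**2/4 + 11*k/4 + 1/3.
Key eq: (5)·f(k+1) = (1)·f(k) + (k**3 + 15*k**2/4 + 11*k/4 + 1/3).
From deg A=0, deg B=0, deg C=3: d=3.
Solving with deg f ≤ 3: f(k) = (3*k**3 - 3*k + 1)/12.
Then R = B(k−1)f/C = (3*k**3 - 3*k + 1)/(12*k**3 + 45*k**2 + 33*k + 4), so s_k = R(k)·t_k = 5**k*(-3*k**3 + 3*k - 1).
Verify: 5**k*(3*k**3 + 12*k - 15*(k + 1)**3 + 11) matches t_k.
Evaluate s at k=6 and k=1: -9859375 and -5; difference -9859370.

Σ = -9859370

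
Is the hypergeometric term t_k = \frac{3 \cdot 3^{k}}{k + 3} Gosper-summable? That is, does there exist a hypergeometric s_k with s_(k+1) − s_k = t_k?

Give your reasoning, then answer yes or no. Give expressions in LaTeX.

Ratio r(k) = 3*(k + 3)/(k + 4).
So A=3*k + 9 and B=k + 4, with C=1.
f must satisfy (3*k + 9)·f(k+1) − (k + 3)·f(k) = 1.
From deg A=1, deg B=1, deg C=0: d=-1.
Negative degree bound (-1): no f exists, t_k not Gosper-summable.

No — negative degree bound, so no certificate f.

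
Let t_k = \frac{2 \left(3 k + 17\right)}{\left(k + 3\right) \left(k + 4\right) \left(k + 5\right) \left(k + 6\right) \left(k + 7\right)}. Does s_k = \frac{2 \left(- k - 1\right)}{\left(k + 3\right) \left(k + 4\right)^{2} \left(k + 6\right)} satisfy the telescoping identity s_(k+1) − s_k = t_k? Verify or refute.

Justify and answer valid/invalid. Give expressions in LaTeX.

s_(k+1) = 2*(-k - 2)/((k + 4)*(k + 5)**2*(k + 7))
s_(k+1) − s_k = 2*(3*k**3 + 32*k**2 + 90*k + 31)/(k**7 + 34*k**6 + 490*k**5 + 3880*k**4 + 18229*k**3 + 50806*k**2 + 77760*k + 50400)
(s_(k+1) − s_k) − t_k = 6*(-4*k**2 - 41*k - 103)/(k**7 + 34*k**6 + 490*k**5 + 3880*k**4 + 18229*k**3 + 50806*k**2 + 77760*k + 50400)

Invalid: residual \frac{6 \left(- 4 k^{2} - 41 k - 103\right)}{k^{7} + 34 k^{6} + 490 k^{5} + 3880 k^{4} + 18229 k^{3} + 50806 k^{2} + 77760 k + 50400} ≠ 0.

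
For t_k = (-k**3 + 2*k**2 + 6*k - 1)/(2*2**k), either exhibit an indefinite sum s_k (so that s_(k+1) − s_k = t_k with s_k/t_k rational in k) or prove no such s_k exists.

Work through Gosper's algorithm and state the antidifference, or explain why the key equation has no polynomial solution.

s_k = (k**3 + k**2 - k + 2)/2**k

Compute t_(k+1)/t_k: get (k**3 + k**2 - 7*k - 6)/(2*(k**3 - 2*k**2 - 6*k + 1)).
Normal form (A,B,C) = (1/2, 1, k**3 - 2*k**2 - 6*k + 1).
Set up (1/2)·f(k+1) − (1)·f(k) − (k**3 - 2*k**2 - 6*k + 1) = 0.
deg f ≤ 3 (via 0,0,3).
Solving with deg f ≤ 3: f(k) = -2*(k + 2)*(k**2 - k + 1).
Certificate R = B(k−1)f/C = -2*(k + 2)*(k**2 - k + 1)/(k**3 - 2*k**2 - 6*k + 1) gives s_k = (k**3 + k**2 - k + 2)/2**k.
Check: Δs_k = (-k**3 + 2*k**2 + 6*k - 1)/(2*2**k). ✓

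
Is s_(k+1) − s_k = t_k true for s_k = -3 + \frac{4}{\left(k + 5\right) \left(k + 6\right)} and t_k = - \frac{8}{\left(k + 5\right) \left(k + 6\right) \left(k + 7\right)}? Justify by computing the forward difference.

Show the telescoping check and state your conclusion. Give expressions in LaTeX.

valid (s_(k+1) − s_k reduces to t_k)

s_(k+1) = -3 + 4/((k + 6)*(k + 7))
s_(k+1) − s_k = -8/(k**3 + 18*k**2 + 107*k + 210)
(s_(k+1) − s_k) − t_k = 0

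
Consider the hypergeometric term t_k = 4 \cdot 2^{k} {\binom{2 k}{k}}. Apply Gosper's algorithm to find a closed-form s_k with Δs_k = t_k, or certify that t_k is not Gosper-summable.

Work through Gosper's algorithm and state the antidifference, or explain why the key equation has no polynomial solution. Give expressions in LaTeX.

none — t_k is not Gosper-summable

t_(k+1)/t_k = 4*(2*k + 1)/(k + 1).
Gosper form: A/B · C(k+1)/C(k) with A=8*k + 4, B=k + 1, C=1.
Set up (8*k + 4)·f(k+1) − (k)·f(k) − (1) = 0.
From deg A=1, deg B=1, deg C=0: d=-1.
Negative degree bound (-1): no f exists, t_k not Gosper-summable.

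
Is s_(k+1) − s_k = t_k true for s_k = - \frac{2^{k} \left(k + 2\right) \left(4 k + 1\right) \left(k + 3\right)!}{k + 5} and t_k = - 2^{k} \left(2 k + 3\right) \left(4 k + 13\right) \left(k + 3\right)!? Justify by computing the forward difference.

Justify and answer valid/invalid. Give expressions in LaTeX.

s_(k+1) = -2**(k + 1)*(k + 3)*(4*k + 5)*factorial(k + 4)/(k + 6)
s_(k+1) − s_k = -2**k*(8*k**4 + 102*k**3 + 463*k**2 + 894*k + 588)*factorial(k + 3)/((k + 5)*(k + 6))
(s_(k+1) − s_k) − t_k = 3*2**k*(8*k**3 + 78*k**2 + 225*k + 194)*factorial(k + 3)/((k + 5)*(k + 6))

Invalid: residual \frac{3 \cdot 2^{k} \left(8 k^{3} + 78 k^{2} + 225 k + 194\right) \left(k + 3\right)!}{\left(k + 5\right) \left(k + 6\right)} ≠ 0.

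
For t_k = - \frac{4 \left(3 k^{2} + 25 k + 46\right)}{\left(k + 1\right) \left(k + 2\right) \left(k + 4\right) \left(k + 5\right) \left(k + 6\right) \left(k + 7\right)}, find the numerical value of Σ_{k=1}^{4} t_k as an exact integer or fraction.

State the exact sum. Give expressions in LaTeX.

Σ = -524/10395

t_(k+1)/t_k = (k + 1)*(k + 4)*(25*k + 3*(k + 1)**2 + 71)/((k + 3)*(k + 8)*(3*k**2 + 25*k + 46)).
A = k + 1, B = k + 8, C = k**3 + 34*k**2/3 + 121*k/3 + 46.
f must satisfy (k + 1)·f(k+1) − (k + 7)·f(k) = k**3 + 34*k**2/3 + 121*k/3 + 46.
d = 6 from the (1,1,3) case.
Solve for f: f(k) = k*(k + 2)*(k + 3)*(k + 5)*(k**2 + 11*k + 34)/72 (degree 6 ≤ 6).
Certificate R = B(k−1)f/C = k*(k + 2)*(k + 5)*(k + 7)*(k**2 + 11*k + 34)/(24*(3*k**2 + 25*k + 46)) gives s_k = k*(-k**2 - 11*k - 34)/(6*(k**3 + 11*k**2 + 34*k + 24)).
s_(k+1) − s_k = 4*(-3*k**2 - 25*k - 46)/(k**6 + 25*k**5 + 247*k**4 + 1219*k**3 + 3112*k**2 + 3796*k + 1680) = t_k.
Telescoping: Σ = s_(5) − s_(1) = -95/594 − (-23/210) = -524/10395.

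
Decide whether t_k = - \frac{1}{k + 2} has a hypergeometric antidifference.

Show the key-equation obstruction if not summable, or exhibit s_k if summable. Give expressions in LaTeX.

Step 1: r(k) = (k + 2)/(k + 3).
So A=k + 2 and B=k + 3, with C=1.
Need (k + 2)·f(k+1) − (k + 2)·f(k) = 1.
deg f ≤ 0 (via 1,1,0).
Put f(k) = c0: A·f(k+1) − B(k−1)·f(k) − C = -1; need -1 = 0 — inconsistent ⇒ no f, not summable.

No; the coefficient equations for f are inconsistent.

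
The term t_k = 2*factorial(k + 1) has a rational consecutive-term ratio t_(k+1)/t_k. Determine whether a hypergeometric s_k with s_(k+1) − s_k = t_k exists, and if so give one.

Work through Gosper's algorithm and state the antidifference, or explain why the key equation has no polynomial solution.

none (Gosper's algorithm certifies no s_k)

Compute t_(k+1)/t_k: get k + 2.
Gosper form: A/B · C(k+1)/C(k) with A=k + 2, B=1, C=1.
Need (k + 2)·f(k+1) − (1)·f(k) = 1.
Degrees (1,0,0) ⇒ d ≤ -1.
Bound -1 < 0, so the key equation has no polynomial solution.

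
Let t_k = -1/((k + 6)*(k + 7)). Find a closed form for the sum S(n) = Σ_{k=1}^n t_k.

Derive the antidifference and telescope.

Compute t_(k+1)/t_k: get (k + 6)/(k + 8).
Factor: A=k + 6; B=k + 8; C=1.
Set up (k + 6)·f(k+1) − (k + 7)·f(k) − (1) = 0.
Degrees (1,1,0) ⇒ d ≤ 1.
A polynomial solution: f(k) = k/6.
Get s_k = R·t_k = -k/(6*k + 36) with R(k) = B(k−1)f(k)/C(k) = k*(k + 7)/6.
Check: Δs_k = -1/(k**2 + 13*k + 42). ✓
Σ_(k=1)^n t_k = s_(n+1) − s_(1) = ((-n - 1)/(6*(n + 7))) − (-1/42), i.e. -n/(7*n + 49).

S(n) = -n/(7*n + 49)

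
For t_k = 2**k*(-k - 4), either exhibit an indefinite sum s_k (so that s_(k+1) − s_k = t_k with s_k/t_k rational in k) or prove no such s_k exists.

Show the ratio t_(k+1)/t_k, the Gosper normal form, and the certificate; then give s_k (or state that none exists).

t_(k+1)/t_k = 2*(k + 5)/(k + 4).
Factor: A=2; B=1; C=k + 4.
Set up (2)·f(k+1) − (1)·f(k) − (k + 4) = 0.
d = 1 from the (0,0,1) case.
Solve for f: f(k) = k + 2 (degree 1 ≤ 1).
So s_k = (B(k−1)f/C)·t_k = ((k + 2)/(k + 4))·t_k = 2**k*(-k - 2).
Check: Δs_k = 2**k*(-k - 4). ✓

s_k = 2**k*(-k - 2)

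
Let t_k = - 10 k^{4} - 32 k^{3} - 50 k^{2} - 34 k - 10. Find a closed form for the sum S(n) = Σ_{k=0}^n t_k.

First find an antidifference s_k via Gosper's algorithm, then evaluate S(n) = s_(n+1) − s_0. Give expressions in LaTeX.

S(n) = - 2 n^{5} - 13 n^{4} - 36 n^{3} - 50 n^{2} - 35 n - 10

Ratio r(k) = (5*k**4 + 36*k**3 + 103*k**2 + 135*k + 68)/(5*k**4 + 16*k**3 + 25*k**2 + 17*k + 5).
A = 1, B = 1, C = k**4 + 16*k**3/5 + 5*k**2 + 17*k/5 + 1.
f must satisfy (1)·f(k+1) − (1)·f(k) = k**4 + 16*k**3/5 + 5*k**2 + 17*k/5 + 1.
Bound: deg f ≤ 5.
Coefficient equations give f(k) = k*(2*k**4 + 3*k**3 + 4*k**2 + 1)/10.
R(k) = B(k−1)·f(k)/C(k) = k*(2*k**4 + 3*k**3 + 4*k**2 + 1)/(2*(5*k**4 + 16*k**3 + 25*k**2 + 17*k + 5)); s_k = R·t_k = -2*k**5 - 3*k**4 - 4*k**3 - k.
Verify: -10*k**4 - 32*k**3 - 50*k**2 - 34*k - 10 matches t_k.
Σ_(k=0)^n t_k = s_(n+1) − s_(0) = (-2*n**5 - 13*n**4 - 36*n**3 - 50*n**2 - 35*n - 10) − (0), i.e. -2*n**5 - 13*n**4 - 36*n**3 - 50*n**2 - 35*n - 10.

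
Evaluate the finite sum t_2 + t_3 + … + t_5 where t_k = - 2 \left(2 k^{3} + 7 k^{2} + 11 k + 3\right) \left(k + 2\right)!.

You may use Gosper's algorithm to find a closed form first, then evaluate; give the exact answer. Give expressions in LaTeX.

Ratio r(k) = (2*k**4 + 19*k**3 + 70*k**2 + 116*k + 69)/(2*k**3 + 7*k**2 + 11*k + 3).
So A=k + 3 and B=1, with C=k**3 + 7*k**2/2 + 11*k/2 + 3/2.
Need (k + 3)·f(k+1) − (1)·f(k) = k**3 + 7*k**2/2 + 11*k/2 + 3/2.
deg f ≤ 2 (via 1,0,3).
Solve for f: f(k) = k*(2*k - 1)/2 (degree 2 ≤ 2).
So s_k = (B(k−1)f/C)·t_k = (k*(2*k - 1)/(2*k**3 + 7*k**2 + 11*k + 3))·t_k = -2*k*(2*k - 1)*factorial(k + 2).
Check: Δs_k = -2*(2*k**3 + 7*k**2 + 11*k + 3)*factorial(k + 2). ✓
Σ_(k=2)^(5) t_k = s_(6) − s_(2) = -5322240 − (-288) = -5321952.

Σ = -5321952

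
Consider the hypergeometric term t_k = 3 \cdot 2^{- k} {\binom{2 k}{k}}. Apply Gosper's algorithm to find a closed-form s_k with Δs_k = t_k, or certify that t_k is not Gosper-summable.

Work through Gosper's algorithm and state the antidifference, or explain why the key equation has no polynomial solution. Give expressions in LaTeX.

not Gosper-summable; s_k does not exist

Compute t_(k+1)/t_k: get (2*k + 1)/(k + 1).
Normal form (A,B,C) = (2*k + 1, k + 1, 1).
Key eq: (2*k + 1)·f(k+1) = (k)·f(k) + (1).
From deg A=1, deg B=1, deg C=0: d=-1.
Negative degree bound (-1): no f exists, t_k not Gosper-summable.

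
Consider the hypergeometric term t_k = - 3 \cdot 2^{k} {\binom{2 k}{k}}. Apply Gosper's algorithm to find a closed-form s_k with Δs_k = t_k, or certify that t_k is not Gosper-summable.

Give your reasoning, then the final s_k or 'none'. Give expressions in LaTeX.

r(k) = 4*(2*k + 1)/(k + 1) after simplifying.
A = 8*k + 4, B = k + 1, C = 1.
Set up (8*k + 4)·f(k+1) − (k)·f(k) − (1) = 0.
d = -1 from the (1,1,0) case.
Negative degree bound (-1): no f exists, t_k not Gosper-summable.

none — t_k is not Gosper-summable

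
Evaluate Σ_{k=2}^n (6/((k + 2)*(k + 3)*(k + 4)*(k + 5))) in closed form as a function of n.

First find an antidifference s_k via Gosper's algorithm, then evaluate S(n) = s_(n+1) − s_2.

Compute t_(k+1)/t_k: get (k + 2)/(k + 6).
So A=k + 2 and B=k + 6, with C=1.
Key eq: (k + 2)·f(k+1) = (k + 5)·f(k) + (1).
deg f ≤ 3 (via 1,1,0).
Match coefficients ⇒ f(k) = k*(k**2 + 9*k + 26)/72.
R(k) = B(k−1)·f(k)/C(k) = k*(k + 5)*(k**2 + 9*k + 26)/72; s_k = R·t_k = k*(k**2 + 9*k + 26)/(12*(k + 2)*(k + 3)*(k + 4)).
s_(k+1) − s_k = 6/(k**4 + 14*k**3 + 71*k**2 + 154*k + 120) = t_k.
Telescope: S(n) = s_(n+1) − s_(2) = (n**3 + 12*n**2 + 47*n + 36)/(12*(n**3 + 12*n**2 + 47*n + 60)) − (1/15) = (n**3 + 12*n**2 + 47*n - 60)/(60*(n**3 + 12*n**2 + 47*n + 60)).

S(n) = (n**3 + 12*n**2 + 47*n - 60)/(60*(n**3 + 12*n**2 + 47*n + 60))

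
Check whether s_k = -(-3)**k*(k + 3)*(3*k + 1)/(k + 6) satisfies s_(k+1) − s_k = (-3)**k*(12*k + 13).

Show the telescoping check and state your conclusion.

Invalid: residual (-3)**(k + 1)*(12*k**2 + 88*k + 79)/(k**2 + 13*k + 42) ≠ 0.

s_(k+1) = 3*(-3)**k*(k + 4)*(3*k + 4)/(k + 7)
s_(k+1) − s_k = (-3)**k*(12*k**3 + 133*k**2 + 409*k + 309)/(k**2 + 13*k + 42)
(s_(k+1) − s_k) − t_k = (-3)**(k + 1)*(12*k**2 + 88*k + 79)/(k**2 + 13*k + 42)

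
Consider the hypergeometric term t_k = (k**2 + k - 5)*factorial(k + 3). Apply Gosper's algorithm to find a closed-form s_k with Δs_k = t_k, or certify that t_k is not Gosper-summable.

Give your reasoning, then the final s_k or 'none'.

Compute t_(k+1)/t_k: get (k + 4)*(k + (k + 1)**2 - 4)/(k**2 + k - 5).
So A=k + 4 and B=1, with C=k**2 + k - 5.
Need (k + 4)·f(k+1) − (1)·f(k) = k**2 + k - 5.
From deg A=1, deg B=0, deg C=2: d=1.
Coefficient equations give f(k) = k - 3.
R(k) = B(k−1)·f(k)/C(k) = (k - 3)/(k**2 + k - 5); s_k = R·t_k = (k - 3)*factorial(k + 3).
Δs = (k**2 + k - 5)*factorial(k + 3), as required.

s_k = (k - 3)*factorial(k + 3)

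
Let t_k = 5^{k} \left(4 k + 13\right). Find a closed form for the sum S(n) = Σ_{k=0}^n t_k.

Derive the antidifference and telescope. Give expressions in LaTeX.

S(n) = 5 \cdot 5^{n} n + 15 \cdot 5^{n} - 2

The ratio is 5*(4*k + 17)/(4*k + 13).
Take A(k)=5, B(k)=1, C(k)=k + 13/4.
f must satisfy (5)·f(k+1) − (1)·f(k) = k + 13/4.
deg f ≤ 1 (via 0,0,1).
A polynomial solution: f(k) = (k + 2)/4.
Certificate R = B(k−1)f/C = (k + 2)/(4*k + 13) gives s_k = 5**k*(k + 2).
s_(k+1) − s_k = 5**k*(4*k + 13) = t_k.
Σ_(k=0)^n t_k = s_(n+1) − s_(0) = (5**(n + 1)*(n + 3)) − (2), i.e. 5*5**n*n + 15*5**n - 2.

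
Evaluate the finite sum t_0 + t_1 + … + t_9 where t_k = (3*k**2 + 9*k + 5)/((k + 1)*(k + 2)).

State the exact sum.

Σ = 320/11

The ratio is (k + 1)*(9*k + 3*(k + 1)**2 + 14)/((k + 3)*(3*k**2 + 9*k + 5)).
Normal form (A,B,C) = (k + 1, k + 3, k**2 + 3*k + 5/3).
f must satisfy (k + 1)·f(k+1) − (k + 2)·f(k) = k**2 + 3*k + 5/3.
Bound: deg f ≤ 2.
Coefficient equations give f(k) = k*(3*k + 2)/3.
R(k) = B(k−1)·f(k)/C(k) = k*(k + 2)*(3*k + 2)/(3*k**2 + 9*k + 5); s_k = R·t_k = k*(3*k + 2)/(k + 1).
Check: Δs_k = (3*k**2 + 9*k + 5)/(k**2 + 3*k + 2). ✓
Sum = s_(10) − s_(0); s_(10) = 320/11, s_(0) = 0 ⇒ 320/11.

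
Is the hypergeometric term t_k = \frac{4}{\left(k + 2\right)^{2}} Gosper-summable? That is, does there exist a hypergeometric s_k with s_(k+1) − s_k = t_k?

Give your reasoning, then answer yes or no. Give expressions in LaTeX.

No — the linear system for f has no solution.

Compute t_(k+1)/t_k: get (k + 2)**2/(k + 3)**2.
Normal form (A,B,C) = (k**2 + 4*k + 4, k**2 + 6*k + 9, 1).
Set up (k**2 + 4*k + 4)·f(k+1) − (k**2 + 4*k + 4)·f(k) − (1) = 0.
Degrees (2,2,0) ⇒ d ≤ 0.
Generic f = c0 gives residual -1; -1 = 0 cannot hold, so t_k is not Gosper-summable.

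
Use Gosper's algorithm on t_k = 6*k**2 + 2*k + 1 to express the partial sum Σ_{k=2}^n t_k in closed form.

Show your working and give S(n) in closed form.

S(n) = 2*n**3 + 4*n**2 + 3*n - 9

The ratio is (6*k**2 + 14*k + 9)/(6*k**2 + 2*k + 1).
Gosper form: A/B · C(k+1)/C(k) with A=1, B=1, C=k**2 + k/3 + 1/6.
Need (1)·f(k+1) − (1)·f(k) = k**2 + k/3 + 1/6.
d = 3 from the (0,0,2) case.
Solving with deg f ≤ 3: f(k) = k*(2*k**2 - 2*k + 1)/6.
Certificate R = B(k−1)f/C = k*(2*k**2 - 2*k + 1)/(6*k**2 + 2*k + 1) gives s_k = k*(2*k**2 - 2*k + 1).
Check: Δs_k = 6*k**2 + 2*k + 1. ✓
s_(n+1) = 2*n**3 + 4*n**2 + 3*n + 1 and s_(2) = 10, so S(n) = 2*n**3 + 4*n**2 + 3*n - 9.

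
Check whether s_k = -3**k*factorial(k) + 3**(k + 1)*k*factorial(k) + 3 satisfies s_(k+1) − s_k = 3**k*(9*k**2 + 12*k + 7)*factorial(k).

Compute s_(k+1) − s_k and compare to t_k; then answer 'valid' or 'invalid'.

s_(k+1) = 9*3**k*k**2*factorial(k) + 15*3**k*k*factorial(k) + 6*3**k*factorial(k) + 3
s_(k+1) − s_k = 3**k*(9*k**2 + 12*k + 7)*factorial(k)
(s_(k+1) − s_k) − t_k = 0

Valid: the claim telescopes to t_k.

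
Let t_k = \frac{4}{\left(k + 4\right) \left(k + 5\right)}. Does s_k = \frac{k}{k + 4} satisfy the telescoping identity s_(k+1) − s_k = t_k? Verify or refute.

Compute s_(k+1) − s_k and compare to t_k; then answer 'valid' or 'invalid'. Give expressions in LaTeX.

s_(k+1) = (k + 1)/(k + 5)
s_(k+1) − s_k = 4/(k**2 + 9*k + 20)
(s_(k+1) − s_k) − t_k = 0

valid; difference matches t_k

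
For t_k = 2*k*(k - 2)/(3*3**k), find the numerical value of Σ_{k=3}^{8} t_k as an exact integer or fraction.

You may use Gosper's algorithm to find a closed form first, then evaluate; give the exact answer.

t_(k+1)/t_k = (k**2 - 1)/(3*k*(k - 2)).
Gosper form: A/B · C(k+1)/C(k) with A=1/3, B=1, C=k**2 - 2*k.
f must satisfy (1/3)·f(k+1) − (1)·f(k) = k**2 - 2*k.
Bound: deg f ≤ 2.
Solving with deg f ≤ 2: f(k) = -3*k*(k - 1)/2.
R(k) = B(k−1)·f(k)/C(k) = -3*(k - 1)/(2*(k - 2)); s_k = R·t_k = k*(1 - k)/3**k.
Check: Δs_k = 2*k*(k - 2)/(3*3**k). ✓
Telescoping: Σ = s_(9) − s_(3) = -8/2187 − (-2/9) = 478/2187.

Σ = 478/2187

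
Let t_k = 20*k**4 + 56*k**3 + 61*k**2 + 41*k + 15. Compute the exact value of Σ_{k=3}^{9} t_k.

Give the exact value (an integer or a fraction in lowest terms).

t_(k+1)/t_k = (20*k**4 + 136*k**3 + 349*k**2 + 411*k + 193)/(20*k**4 + 56*k**3 + 61*k**2 + 41*k + 15).
Gosper form: A/B · C(k+1)/C(k) with A=1, B=1, C=k**4 + 14*k**3/5 + 61*k**2/20 + 41*k/20 + 3/4.
Set up (1)·f(k+1) − (1)·f(k) − (k**4 + 14*k**3/5 + 61*k**2/20 + 41*k/20 + 3/4) = 0.
From deg A=0, deg B=0, deg C=4: d=5.
Solving with deg f ≤ 5: f(k) = k*(4*k**4 + 4*k**3 - k**2 + 4*k + 4)/20.
Then R = B(k−1)f/C = k*(4*k**4 + 4*k**3 - k**2 + 4*k + 4)/(20*k**4 + 56*k**3 + 61*k**2 + 41*k + 15), so s_k = R(k)·t_k = k*(4*k**4 + 4*k**3 - k**2 + 4*k + 4).
Check: Δs_k = 20*k**4 + 56*k**3 + 61*k**2 + 41*k + 15. ✓
Telescoping: Σ = s_(10) − s_(3) = 439440 − (1317) = 438123.

Σ = 438123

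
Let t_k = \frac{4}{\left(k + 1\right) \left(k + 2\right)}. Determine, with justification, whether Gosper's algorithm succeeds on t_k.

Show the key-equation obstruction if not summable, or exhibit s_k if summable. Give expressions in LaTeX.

Yes. s_k = \frac{4 k}{k + 1}.

The ratio is (k + 1)/(k + 3).
Normal form (A,B,C) = (k + 1, k + 3, 1).
Solve (k + 1)·f(k+1) − (k + 2)·f(k) = 1.
deg f ≤ 1 (via 1,1,0).
Solve for f: f(k) = k (degree 1 ≤ 1).
So s_k = (B(k−1)f/C)·t_k = (k*(k + 2))·t_k = 4*k/(k + 1).
s_(k+1) − s_k = 4/(k**2 + 3*k + 2) = t_k.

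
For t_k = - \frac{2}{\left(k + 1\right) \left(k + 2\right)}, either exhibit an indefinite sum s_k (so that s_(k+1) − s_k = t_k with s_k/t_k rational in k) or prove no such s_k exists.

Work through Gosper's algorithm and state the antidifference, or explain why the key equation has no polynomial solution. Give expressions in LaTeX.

Step 1: r(k) = (k + 1)/(k + 3).
Take A(k)=k + 1, B(k)=k + 3, C(k)=1.
Solve (k + 1)·f(k+1) − (k + 2)·f(k) = 1.
Degrees (1,1,0) ⇒ d ≤ 1.
Match coefficients ⇒ f(k) = k.
Get s_k = R·t_k = -2*k/(k + 1) with R(k) = B(k−1)f(k)/C(k) = k*(k + 2).
Δs = -2/(k**2 + 3*k + 2), as required.

s_k = - \frac{2 k}{k + 1}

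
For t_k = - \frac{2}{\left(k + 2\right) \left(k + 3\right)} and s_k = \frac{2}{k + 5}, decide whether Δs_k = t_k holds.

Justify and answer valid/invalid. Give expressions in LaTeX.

Invalid: residual \frac{12 \left(k + 4\right)}{k^{4} + 16 k^{3} + 91 k^{2} + 216 k + 180} ≠ 0.

s_(k+1) = 2/(k + 6)
s_(k+1) − s_k = -2/((k + 5)*(k + 6))
(s_(k+1) − s_k) − t_k = 12*(k + 4)/(k**4 + 16*k**3 + 91*k**2 + 216*k + 180)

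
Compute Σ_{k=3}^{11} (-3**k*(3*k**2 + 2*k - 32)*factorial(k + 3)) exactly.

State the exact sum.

Ratio r(k) = 3*(3*k**3 + 20*k**2 + 5*k - 108)/(3*k**2 + 2*k - 32).
Gosper form: A/B · C(k+1)/C(k) with A=3*k + 12, B=1, C=k**2 + 2*k/3 - 32/3.
Key eq: (3*k + 12)·f(k+1) = (1)·f(k) + (k**2 + 2*k/3 - 32/3).
Degrees (1,0,2) ⇒ d ≤ 1.
A polynomial solution: f(k) = (k - 4)/3.
R(k) = B(k−1)·f(k)/C(k) = (k - 4)/(3*k**2 + 2*k - 32); s_k = R·t_k = -3**k*(k - 4)*factorial(k + 3).
s_(k+1) − s_k = -3**k*(3*k**2 + 2*k - 32)*factorial(k + 3) = t_k.
Telescoping: Σ = s_(12) − s_(3) = -5559614190434304000 − (19440) = -5559614190434323440.

Σ = -5559614190434323440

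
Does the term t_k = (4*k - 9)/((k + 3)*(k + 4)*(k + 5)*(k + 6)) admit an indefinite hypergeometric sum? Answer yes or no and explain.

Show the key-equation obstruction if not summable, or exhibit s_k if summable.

Yes. s_k = k*(-k**2 - 12*k - 167)/(60*(k + 3)*(k + 4)*(k + 5)).

t_(k+1)/t_k = (k + 3)*(4*k - 5)/((k + 7)*(4*k - 9)).
A = k + 3, B = k + 7, C = k - 9/4.
f must satisfy (k + 3)·f(k+1) − (k + 6)·f(k) = k - 9/4.
Degrees (1,1,1) ⇒ d ≤ 3.
Solve for f: f(k) = -k*(k**2 + 12*k + 167)/240 (degree 3 ≤ 3).
R(k) = B(k−1)·f(k)/C(k) = -k*(k + 6)*(k**2 + 12*k + 167)/(60*(4*k - 9)); s_k = R·t_k = k*(-k**2 - 12*k - 167)/(60*(k + 3)*(k + 4)*(k + 5)).
s_(k+1) − s_k = (4*k - 9)/(k**4 + 18*k**3 + 119*k**2 + 342*k + 360) = t_k.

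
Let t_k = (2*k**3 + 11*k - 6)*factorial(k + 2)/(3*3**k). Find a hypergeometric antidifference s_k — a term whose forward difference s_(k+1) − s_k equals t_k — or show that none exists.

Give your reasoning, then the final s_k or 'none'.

s_k = (2*k**2 - 4*k + 1)*factorial(k + 2)/3**k

r(k) = (k + 3)*(11*k + 2*(k + 1)**3 + 5)/(3*(2*k**3 + 11*k - 6)) after simplifying.
So A=k/3 + 1 and B=1, with C=k**3 + 11*k/2 - 3.
Set up (k/3 + 1)·f(k+1) − (1)·f(k) − (k**3 + 11*k/2 - 3) = 0.
Bound: deg f ≤ 2.
Solving with deg f ≤ 2: f(k) = 3*(2*k**2 - 4*k + 1)/2.
Then R = B(k−1)f/C = 3*(2*k**2 - 4*k + 1)/(2*k**3 + 11*k - 6), so s_k = R(k)·t_k = (2*k**2 - 4*k + 1)*factorial(k + 2)/3**k.
Check: Δs_k = (2*k**3 + 11*k - 6)*factorial(k + 2)/(3*3**k). ✓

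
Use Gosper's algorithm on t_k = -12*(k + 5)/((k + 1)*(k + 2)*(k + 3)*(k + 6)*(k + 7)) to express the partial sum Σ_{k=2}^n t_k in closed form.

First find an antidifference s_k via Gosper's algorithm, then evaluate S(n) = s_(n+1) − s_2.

Compute t_(k+1)/t_k: get (k + 1)*(k + 6)**2/((k + 4)*(k + 5)*(k + 8)).
A = k + 1, B = k + 8, C = k**3 + 14*k**2 + 65*k + 100.
f must satisfy (k + 1)·f(k+1) − (k + 7)·f(k) = k**3 + 14*k**2 + 65*k + 100.
From deg A=1, deg B=1, deg C=3: d=6.
A polynomial solution: f(k) = k*(k + 3)*(k + 4)**2*(k + 5)**2/36.
Then R = B(k−1)f/C = k*(k + 3)*(k + 4)*(k + 7)/36, so s_k = R(k)·t_k = k*(-k**2 - 9*k - 20)/(3*(k**3 + 9*k**2 + 20*k + 12)).
s_(k+1) − s_k = 12*(-k - 5)/(k**5 + 19*k**4 + 131*k**3 + 401*k**2 + 540*k + 252) = t_k.
Telescope: S(n) = s_(n+1) − s_(2) = (-n**3 - 12*n**2 - 41*n - 30)/(3*(n**3 + 12*n**2 + 41*n + 42)) − (-7/24) = (-n**3 - 12*n**2 - 41*n + 54)/(24*(n**3 + 12*n**2 + 41*n + 42)).

S(n) = (-n**3 - 12*n**2 - 41*n + 54)/(24*(n**3 + 12*n**2 + 41*n + 42))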